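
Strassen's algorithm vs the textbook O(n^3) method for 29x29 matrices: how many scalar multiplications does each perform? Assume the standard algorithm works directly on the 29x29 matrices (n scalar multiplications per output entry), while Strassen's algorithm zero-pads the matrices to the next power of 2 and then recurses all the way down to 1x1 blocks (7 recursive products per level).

Matrix multiplication for 29x29 matrices:

Strassen's algorithm requires power-of-2 dimensions. Pad 29x29 to 32x32 (next power of 2).

Standard algorithm: 29^3 = 24389 multiplications
Strassen's algorithm: 7^(log2(32)) = 7^5 = 16807 multiplications
Savings: 24389 - 16807 = 7582 multiplications

Standard: 24389 multiplications (29^3). Strassen: 16807 multiplications (7^5, after padding to 32x32). Strassen reduces 8 recursive multiplications to 7 at each level.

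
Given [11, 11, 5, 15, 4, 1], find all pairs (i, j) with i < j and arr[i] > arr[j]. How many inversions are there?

Finding inversions in [11, 11, 5, 15, 4, 1]:

(0, 2): arr[0]=11 > arr[2]=5
(0, 4): arr[0]=11 > arr[4]=4
(0, 5): arr[0]=11 > arr[5]=1
(1, 2): arr[1]=11 > arr[2]=5
(1, 4): arr[1]=11 > arr[4]=4
(1, 5): arr[1]=11 > arr[5]=1
(2, 4): arr[2]=5 > arr[4]=4
(2, 5): arr[2]=5 > arr[5]=1
(3, 4): arr[3]=15 > arr[4]=4
(3, 5): arr[3]=15 > arr[5]=1
(4, 5): arr[4]=4 > arr[5]=1

Total inversions: 11

The array has 11 inversion(s): (0,2), (0,4), (0,5), (1,2), (1,4), (1,5), (2,4), (2,5), (3,4), (3,5), (4,5). Each pair (i,j) satisfies i < j and arr[i] > arr[j].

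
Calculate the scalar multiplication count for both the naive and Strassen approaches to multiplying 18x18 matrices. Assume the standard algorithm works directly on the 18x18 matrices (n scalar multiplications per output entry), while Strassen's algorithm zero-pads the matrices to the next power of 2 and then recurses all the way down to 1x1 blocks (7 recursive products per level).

Matrix multiplication for 18x18 matrices:

Strassen's algorithm requires power-of-2 dimensions. Pad 18x18 to 32x32 (next power of 2).

Standard algorithm: 18^3 = 5832 multiplications
Strassen's algorithm: 7^(log2(32)) = 7^5 = 16807 multiplications
Difference: 5832 - 16807 = -10975 (Strassen uses MORE here due to padding overhead — for small or just-over-power-of-2 n, padding can outweigh the per-level savings)

Standard: 5832 multiplications (18^3). Strassen: 16807 multiplications (7^5, after padding to 32x32). Strassen reduces 8 recursive multiplications to 7 at each level.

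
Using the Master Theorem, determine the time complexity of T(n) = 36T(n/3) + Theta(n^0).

Master Theorem for T(n) = 36T(n/3) + O(n^0):

a = 36, b = 3, c = 0
log_b(a) = log_3(36) = 3.2619

Case 1: c = 0 < log_3(36) = 3.2619
T(n) = O(n^(log_3 36))

For T(n) = 36T(n/3) + O(n^0): log_3(36) = 3.2619. This is Case 1 of the Master Theorem (c < log_b(a), work dominated by leaves), giving O(n^(log_3 36)).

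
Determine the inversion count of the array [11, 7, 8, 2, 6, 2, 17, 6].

Finding inversions in [11, 7, 8, 2, 6, 2, 17, 6]:

(0, 1): arr[0]=11 > arr[1]=7
(0, 2): arr[0]=11 > arr[2]=8
(0, 3): arr[0]=11 > arr[3]=2
(0, 4): arr[0]=11 > arr[4]=6
(0, 5): arr[0]=11 > arr[5]=2
(0, 7): arr[0]=11 > arr[7]=6
(1, 3): arr[1]=7 > arr[3]=2
(1, 4): arr[1]=7 > arr[4]=6
(1, 5): arr[1]=7 > arr[5]=2
(1, 7): arr[1]=7 > arr[7]=6
(2, 3): arr[2]=8 > arr[3]=2
(2, 4): arr[2]=8 > arr[4]=6
(2, 5): arr[2]=8 > arr[5]=2
(2, 7): arr[2]=8 > arr[7]=6
(4, 5): arr[4]=6 > arr[5]=2
(6, 7): arr[6]=17 > arr[7]=6

Total inversions: 16

The array has 16 inversion(s): (0,1), (0,2), (0,3), (0,4), (0,5), (0,7), (1,3), (1,4), (1,5), (1,7), (2,3), (2,4), (2,5), (2,7), (4,5), (6,7). Each pair (i,j) satisfies i < j and arr[i] > arr[j].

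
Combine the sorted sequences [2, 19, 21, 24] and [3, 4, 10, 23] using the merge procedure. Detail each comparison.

Merging process:

Compare 2 vs 3: take 2 from left. Merged: [2]
Compare 19 vs 3: take 3 from right. Merged: [2, 3]
Compare 19 vs 4: take 4 from right. Merged: [2, 3, 4]
Compare 19 vs 10: take 10 from right. Merged: [2, 3, 4, 10]
Compare 19 vs 23: take 19 from left. Merged: [2, 3, 4, 10, 19]
Compare 21 vs 23: take 21 from left. Merged: [2, 3, 4, 10, 19, 21]
Compare 24 vs 23: take 23 from right. Merged: [2, 3, 4, 10, 19, 21, 23]
Append remaining from left: [24]. Merged: [2, 3, 4, 10, 19, 21, 23, 24]

Final merged array: [2, 3, 4, 10, 19, 21, 23, 24]
Total comparisons: 7

The merged array is [2, 3, 4, 10, 19, 21, 23, 24], requiring 7 comparisons. The merge step runs in O(n) time where n is the total number of elements.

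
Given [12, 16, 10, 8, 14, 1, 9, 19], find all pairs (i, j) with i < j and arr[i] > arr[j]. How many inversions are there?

Finding inversions in [12, 16, 10, 8, 14, 1, 9, 19]:

(0, 2): arr[0]=12 > arr[2]=10
(0, 3): arr[0]=12 > arr[3]=8
(0, 5): arr[0]=12 > arr[5]=1
(0, 6): arr[0]=12 > arr[6]=9
(1, 2): arr[1]=16 > arr[2]=10
(1, 3): arr[1]=16 > arr[3]=8
(1, 4): arr[1]=16 > arr[4]=14
(1, 5): arr[1]=16 > arr[5]=1
(1, 6): arr[1]=16 > arr[6]=9
(2, 3): arr[2]=10 > arr[3]=8
(2, 5): arr[2]=10 > arr[5]=1
(2, 6): arr[2]=10 > arr[6]=9
(3, 5): arr[3]=8 > arr[5]=1
(4, 5): arr[4]=14 > arr[5]=1
(4, 6): arr[4]=14 > arr[6]=9

Total inversions: 15

The array has 15 inversion(s): (0,2), (0,3), (0,5), (0,6), (1,2), (1,3), (1,4), (1,5), (1,6), (2,3), (2,5), (2,6), (3,5), (4,5), (4,6). Each pair (i,j) satisfies i < j and arr[i] > arr[j].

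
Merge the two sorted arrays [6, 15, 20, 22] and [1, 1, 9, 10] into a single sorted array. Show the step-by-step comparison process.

Merging process:

Compare 6 vs 1: take 1 from right. Merged: [1]
Compare 6 vs 1: take 1 from right. Merged: [1, 1]
Compare 6 vs 9: take 6 from left. Merged: [1, 1, 6]
Compare 15 vs 9: take 9 from right. Merged: [1, 1, 6, 9]
Compare 15 vs 10: take 10 from right. Merged: [1, 1, 6, 9, 10]
Append remaining from left: [15, 20, 22]. Merged: [1, 1, 6, 9, 10, 15, 20, 22]

Final merged array: [1, 1, 6, 9, 10, 15, 20, 22]
Total comparisons: 5

The merged array is [1, 1, 6, 9, 10, 15, 20, 22], requiring 5 comparisons. The merge step runs in O(n) time where n is the total number of elements.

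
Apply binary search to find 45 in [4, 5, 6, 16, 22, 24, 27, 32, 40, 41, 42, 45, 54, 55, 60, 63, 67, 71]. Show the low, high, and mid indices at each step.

Binary search for 45 in [4, 5, 6, 16, 22, 24, 27, 32, 40, 41, 42, 45, 54, 55, 60, 63, 67, 71]:

lo=0, hi=17, mid=8, arr[mid]=40 -> 40 < 45, search right half
lo=9, hi=17, mid=13, arr[mid]=55 -> 55 > 45, search left half
lo=9, hi=12, mid=10, arr[mid]=42 -> 42 < 45, search right half
lo=11, hi=12, mid=11, arr[mid]=45 -> Found target at index 11!

Binary search finds 45 at index 11 after 4 comparisons. The search repeatedly halves the search space by comparing with the middle element.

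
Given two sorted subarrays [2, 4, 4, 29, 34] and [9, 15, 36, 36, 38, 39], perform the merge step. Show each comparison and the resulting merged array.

Merging process:

Compare 2 vs 9: take 2 from left. Merged: [2]
Compare 4 vs 9: take 4 from left. Merged: [2, 4]
Compare 4 vs 9: take 4 from left. Merged: [2, 4, 4]
Compare 29 vs 9: take 9 from right. Merged: [2, 4, 4, 9]
Compare 29 vs 15: take 15 from right. Merged: [2, 4, 4, 9, 15]
Compare 29 vs 36: take 29 from left. Merged: [2, 4, 4, 9, 15, 29]
Compare 34 vs 36: take 34 from left. Merged: [2, 4, 4, 9, 15, 29, 34]
Append remaining from right: [36, 36, 38, 39]. Merged: [2, 4, 4, 9, 15, 29, 34, 36, 36, 38, 39]

Final merged array: [2, 4, 4, 9, 15, 29, 34, 36, 36, 38, 39]
Total comparisons: 7

The merged array is [2, 4, 4, 9, 15, 29, 34, 36, 36, 38, 39], requiring 7 comparisons. The merge step runs in O(n) time where n is the total number of elements.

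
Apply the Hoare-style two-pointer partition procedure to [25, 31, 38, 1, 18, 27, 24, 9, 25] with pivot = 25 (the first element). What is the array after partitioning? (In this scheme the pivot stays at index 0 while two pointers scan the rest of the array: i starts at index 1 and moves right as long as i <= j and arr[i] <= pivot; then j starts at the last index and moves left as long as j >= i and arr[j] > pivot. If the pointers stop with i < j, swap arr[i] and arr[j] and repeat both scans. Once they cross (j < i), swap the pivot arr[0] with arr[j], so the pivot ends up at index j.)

Hoare-style two-pointer partition with pivot = 25:

Initial array: [25, 31, 38, 1, 18, 27, 24, 9, 25]

Pointers start at i = 1, j = 8.
i stops at index 1 (arr[1]=31 > 25), j stops at index 8 (arr[8]=25 <= 25): swap arr[1] and arr[8], array becomes [25, 25, 38, 1, 18, 27, 24, 9, 31]
i stops at index 2 (arr[2]=38 > 25), j stops at index 7 (arr[7]=9 <= 25): swap arr[2] and arr[7], array becomes [25, 25, 9, 1, 18, 27, 24, 38, 31]
i stops at index 5 (arr[5]=27 > 25), j stops at index 6 (arr[6]=24 <= 25): swap arr[5] and arr[6], array becomes [25, 25, 9, 1, 18, 24, 27, 38, 31]
i ends at 6, j ends at 5: the pointers have crossed (j < i), so scanning stops.

Swap pivot arr[0] with arr[5] to place pivot at position 5: [24, 25, 9, 1, 18, 25, 27, 38, 31]
Pivot position: 5

After partitioning with pivot 25, the array becomes [24, 25, 9, 1, 18, 25, 27, 38, 31]. The pivot is placed at index 5. All elements to the left of the pivot are <= 25, and all elements to the right are > 25.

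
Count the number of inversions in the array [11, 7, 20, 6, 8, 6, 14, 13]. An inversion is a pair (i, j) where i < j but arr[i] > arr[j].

Finding inversions in [11, 7, 20, 6, 8, 6, 14, 13]:

(0, 1): arr[0]=11 > arr[1]=7
(0, 3): arr[0]=11 > arr[3]=6
(0, 4): arr[0]=11 > arr[4]=8
(0, 5): arr[0]=11 > arr[5]=6
(1, 3): arr[1]=7 > arr[3]=6
(1, 5): arr[1]=7 > arr[5]=6
(2, 3): arr[2]=20 > arr[3]=6
(2, 4): arr[2]=20 > arr[4]=8
(2, 5): arr[2]=20 > arr[5]=6
(2, 6): arr[2]=20 > arr[6]=14
(2, 7): arr[2]=20 > arr[7]=13
(4, 5): arr[4]=8 > arr[5]=6
(6, 7): arr[6]=14 > arr[7]=13

Total inversions: 13

The array has 13 inversion(s): (0,1), (0,3), (0,4), (0,5), (1,3), (1,5), (2,3), (2,4), (2,5), (2,6), (2,7), (4,5), (6,7). Each pair (i,j) satisfies i < j and arr[i] > arr[j].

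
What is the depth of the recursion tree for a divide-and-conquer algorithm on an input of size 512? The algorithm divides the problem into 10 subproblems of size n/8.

For divide and conquer with division factor 8:

Problem sizes at each level:
Level 0: 512
Level 1: 64
Level 2: 8
Level 3: 1

The root is level 0 and the size-1 base case is level 3 (the tree spans levels 0 through 3, i.e. 4 levels counting the root), so the depth is the number of divisions: log_8(512) = 3

The recursion tree depth is log_8(512) = 3. At each level, the problem size is divided by 8, so it takes 3 divisions to reduce to a base case of size 1. The algorithm makes 10 recursive calls at each level.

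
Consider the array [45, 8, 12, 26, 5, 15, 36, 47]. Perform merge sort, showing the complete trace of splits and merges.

Merge sort trace:

Split: [45, 8, 12, 26, 5, 15, 36, 47] -> [45, 8, 12, 26] and [5, 15, 36, 47]
  Split: [45, 8, 12, 26] -> [45, 8] and [12, 26]
    Split: [45, 8] -> [45] and [8]
    Merge: [45] + [8] -> [8, 45]
    Split: [12, 26] -> [12] and [26]
    Merge: [12] + [26] -> [12, 26]
  Merge: [8, 45] + [12, 26] -> [8, 12, 26, 45]
  Split: [5, 15, 36, 47] -> [5, 15] and [36, 47]
    Split: [5, 15] -> [5] and [15]
    Merge: [5] + [15] -> [5, 15]
    Split: [36, 47] -> [36] and [47]
    Merge: [36] + [47] -> [36, 47]
  Merge: [5, 15] + [36, 47] -> [5, 15, 36, 47]
Merge: [8, 12, 26, 45] + [5, 15, 36, 47] -> [5, 8, 12, 15, 26, 36, 45, 47]

Final sorted array: [5, 8, 12, 15, 26, 36, 45, 47]

The merge sort proceeds by recursively splitting the array and merging sorted halves.
After all merges, the sorted array is [5, 8, 12, 15, 26, 36, 45, 47].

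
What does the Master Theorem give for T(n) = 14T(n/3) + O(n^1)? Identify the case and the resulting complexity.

Master Theorem for T(n) = 14T(n/3) + O(n^1):

a = 14, b = 3, c = 1
log_b(a) = log_3(14) = 2.4022

Case 1: c = 1 < log_3(14) = 2.4022
T(n) = O(n^(log_3 14))

For T(n) = 14T(n/3) + O(n^1): log_3(14) = 2.4022. This is Case 1 of the Master Theorem (c < log_b(a), work dominated by leaves), giving O(n^(log_3 14)).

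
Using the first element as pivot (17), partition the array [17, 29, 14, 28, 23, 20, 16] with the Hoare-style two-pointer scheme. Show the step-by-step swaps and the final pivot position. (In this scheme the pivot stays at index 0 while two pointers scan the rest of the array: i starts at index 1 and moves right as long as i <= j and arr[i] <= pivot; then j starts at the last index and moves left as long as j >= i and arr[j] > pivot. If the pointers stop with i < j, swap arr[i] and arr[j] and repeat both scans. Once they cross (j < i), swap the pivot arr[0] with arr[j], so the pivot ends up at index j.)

Hoare-style two-pointer partition with pivot = 17:

Initial array: [17, 29, 14, 28, 23, 20, 16]

Pointers start at i = 1, j = 6.
i stops at index 1 (arr[1]=29 > 17), j stops at index 6 (arr[6]=16 <= 17): swap arr[1] and arr[6], array becomes [17, 16, 14, 28, 23, 20, 29]
i ends at 3, j ends at 2: the pointers have crossed (j < i), so scanning stops.

Swap pivot arr[0] with arr[2] to place pivot at position 2: [14, 16, 17, 28, 23, 20, 29]
Pivot position: 2

After partitioning with pivot 17, the array becomes [14, 16, 17, 28, 23, 20, 29]. The pivot is placed at index 2. All elements to the left of the pivot are <= 17, and all elements to the right are > 17.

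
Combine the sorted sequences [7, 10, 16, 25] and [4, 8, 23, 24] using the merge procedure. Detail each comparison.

Merging process:

Compare 7 vs 4: take 4 from right. Merged: [4]
Compare 7 vs 8: take 7 from left. Merged: [4, 7]
Compare 10 vs 8: take 8 from right. Merged: [4, 7, 8]
Compare 10 vs 23: take 10 from left. Merged: [4, 7, 8, 10]
Compare 16 vs 23: take 16 from left. Merged: [4, 7, 8, 10, 16]
Compare 25 vs 23: take 23 from right. Merged: [4, 7, 8, 10, 16, 23]
Compare 25 vs 24: take 24 from right. Merged: [4, 7, 8, 10, 16, 23, 24]
Append remaining from left: [25]. Merged: [4, 7, 8, 10, 16, 23, 24, 25]

Final merged array: [4, 7, 8, 10, 16, 23, 24, 25]
Total comparisons: 7

The merged array is [4, 7, 8, 10, 16, 23, 24, 25], requiring 7 comparisons. The merge step runs in O(n) time where n is the total number of elements.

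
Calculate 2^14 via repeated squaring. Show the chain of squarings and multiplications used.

Computing 2^14 by squaring (build up from 2^1; each line after the first costs one multiplication):

2^1 = 2
2^2 = (2^1)^2 = 2^2 = 4
2^3 = 2 * 2^2 = 2 * 4 = 8
2^6 = (2^3)^2 = 8^2 = 64
2^7 = 2 * 2^6 = 2 * 64 = 128
2^14 = (2^7)^2 = 128^2 = 16384

Result: 16384
Multiplications needed: 5 (5 lines after 2^1)

2^14 = 16384. Using exponentiation by squaring, this requires 5 multiplications. The key idea: if the exponent is even, square the half-power; if odd, multiply by the base once.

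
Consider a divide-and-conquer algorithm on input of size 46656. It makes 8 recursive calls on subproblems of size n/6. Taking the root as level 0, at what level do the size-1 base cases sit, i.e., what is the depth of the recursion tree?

For divide and conquer with division factor 6:

Problem sizes at each level:
Level 0: 46656
Level 1: 7776
Level 2: 1296
Level 3: 216
Level 4: 36
Level 5: 6
Level 6: 1

The root is level 0 and the size-1 base case is level 6 (the tree spans levels 0 through 6, i.e. 7 levels counting the root), so the depth is the number of divisions: log_6(46656) = 6

The recursion tree depth is log_6(46656) = 6. At each level, the problem size is divided by 6, so it takes 6 divisions to reduce to a base case of size 1. The algorithm makes 8 recursive calls at each level.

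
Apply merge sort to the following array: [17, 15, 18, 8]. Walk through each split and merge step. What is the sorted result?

Merge sort trace:

Split: [17, 15, 18, 8] -> [17, 15] and [18, 8]
  Split: [17, 15] -> [17] and [15]
  Merge: [17] + [15] -> [15, 17]
  Split: [18, 8] -> [18] and [8]
  Merge: [18] + [8] -> [8, 18]
Merge: [15, 17] + [8, 18] -> [8, 15, 17, 18]

Final sorted array: [8, 15, 17, 18]

The merge sort proceeds by recursively splitting the array and merging sorted halves.
After all merges, the sorted array is [8, 15, 17, 18].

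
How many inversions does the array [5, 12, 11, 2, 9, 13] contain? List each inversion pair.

Finding inversions in [5, 12, 11, 2, 9, 13]:

(0, 3): arr[0]=5 > arr[3]=2
(1, 2): arr[1]=12 > arr[2]=11
(1, 3): arr[1]=12 > arr[3]=2
(1, 4): arr[1]=12 > arr[4]=9
(2, 3): arr[2]=11 > arr[3]=2
(2, 4): arr[2]=11 > arr[4]=9

Total inversions: 6

The array has 6 inversion(s): (0,3), (1,2), (1,3), (1,4), (2,3), (2,4). Each pair (i,j) satisfies i < j and arr[i] > arr[j].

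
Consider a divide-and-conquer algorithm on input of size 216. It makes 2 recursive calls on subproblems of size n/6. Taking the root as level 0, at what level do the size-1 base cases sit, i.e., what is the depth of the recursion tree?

For divide and conquer with division factor 6:

Problem sizes at each level:
Level 0: 216
Level 1: 36
Level 2: 6
Level 3: 1

The root is level 0 and the size-1 base case is level 3 (the tree spans levels 0 through 3, i.e. 4 levels counting the root), so the depth is the number of divisions: log_6(216) = 3

The recursion tree depth is log_6(216) = 3. At each level, the problem size is divided by 6, so it takes 3 divisions to reduce to a base case of size 1. The algorithm makes 2 recursive calls at each level.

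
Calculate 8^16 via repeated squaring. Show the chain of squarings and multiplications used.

Computing 8^16 by squaring (build up from 8^1; each line after the first costs one multiplication):

8^1 = 8
8^2 = (8^1)^2 = 8^2 = 64
8^4 = (8^2)^2 = 64^2 = 4096
8^8 = (8^4)^2 = 4096^2 = 16777216
8^16 = (8^8)^2 = 16777216^2 = 281474976710656

Result: 281474976710656
Multiplications needed: 4 (4 lines after 8^1)

8^16 = 281474976710656. Using exponentiation by squaring, this requires 4 multiplications. The key idea: if the exponent is even, square the half-power; if odd, multiply by the base once.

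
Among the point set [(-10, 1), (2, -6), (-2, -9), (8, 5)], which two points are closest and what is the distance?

Computing all pairwise distances among 4 points:

d((-10, 1), (2, -6)) = 13.8924
d((-10, 1), (-2, -9)) = 12.8062
d((-10, 1), (8, 5)) = 18.4391
d((2, -6), (-2, -9)) = 5.0 <-- minimum
d((2, -6), (8, 5)) = 12.53
d((-2, -9), (8, 5)) = 17.2047

Closest pair: (2, -6) and (-2, -9) with distance 5.0

The closest pair is (2, -6) and (-2, -9) with Euclidean distance 5.0. For 4 points, brute-force pairwise comparison is shown above. For large n, the divide-and-conquer algorithm (sort by x, recurse on halves, check the dividing strip) achieves O(n log n).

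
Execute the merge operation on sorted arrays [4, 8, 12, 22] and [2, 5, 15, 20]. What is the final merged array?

Merging process:

Compare 4 vs 2: take 2 from right. Merged: [2]
Compare 4 vs 5: take 4 from left. Merged: [2, 4]
Compare 8 vs 5: take 5 from right. Merged: [2, 4, 5]
Compare 8 vs 15: take 8 from left. Merged: [2, 4, 5, 8]
Compare 12 vs 15: take 12 from left. Merged: [2, 4, 5, 8, 12]
Compare 22 vs 15: take 15 from right. Merged: [2, 4, 5, 8, 12, 15]
Compare 22 vs 20: take 20 from right. Merged: [2, 4, 5, 8, 12, 15, 20]
Append remaining from left: [22]. Merged: [2, 4, 5, 8, 12, 15, 20, 22]

Final merged array: [2, 4, 5, 8, 12, 15, 20, 22]
Total comparisons: 7

The merged array is [2, 4, 5, 8, 12, 15, 20, 22], requiring 7 comparisons. The merge step runs in O(n) time where n is the total number of elements.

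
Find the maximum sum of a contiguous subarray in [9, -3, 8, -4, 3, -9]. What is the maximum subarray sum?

Using Kadane's algorithm on [9, -3, 8, -4, 3, -9]:

Scanning through the array:
Position 1 (value -3): max_ending_here = 6, max_so_far = 9
Position 2 (value 8): max_ending_here = 14, max_so_far = 14
Position 3 (value -4): max_ending_here = 10, max_so_far = 14
Position 4 (value 3): max_ending_here = 13, max_so_far = 14
Position 5 (value -9): max_ending_here = 4, max_so_far = 14

Maximum subarray: [9, -3, 8]
Maximum sum: 14

The maximum subarray is [9, -3, 8] with sum 14. This subarray runs from index 0 to index 2.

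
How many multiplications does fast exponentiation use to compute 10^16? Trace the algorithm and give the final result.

Computing 10^16 by squaring (build up from 10^1; each line after the first costs one multiplication):

10^1 = 10
10^2 = (10^1)^2 = 10^2 = 100
10^4 = (10^2)^2 = 100^2 = 10000
10^8 = (10^4)^2 = 10000^2 = 100000000
10^16 = (10^8)^2 = 100000000^2 = 10000000000000000

Result: 10000000000000000
Multiplications needed: 4 (4 lines after 10^1)

10^16 = 10000000000000000. Using exponentiation by squaring, this requires 4 multiplications. The key idea: if the exponent is even, square the half-power; if odd, multiply by the base once.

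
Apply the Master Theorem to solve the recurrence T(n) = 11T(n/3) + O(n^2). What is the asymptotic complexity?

Master Theorem for T(n) = 11T(n/3) + O(n^2):

a = 11, b = 3, c = 2
log_b(a) = log_3(11) = 2.1827

Case 1: c = 2 < log_3(11) = 2.1827
T(n) = O(n^(log_3 11))

For T(n) = 11T(n/3) + O(n^2): log_3(11) = 2.1827. This is Case 1 of the Master Theorem (c < log_b(a), work dominated by leaves), giving O(n^(log_3 11)).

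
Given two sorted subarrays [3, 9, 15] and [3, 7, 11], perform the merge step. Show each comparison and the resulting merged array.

Merging process:

Compare 3 vs 3: take 3 from left. Merged: [3]
Compare 9 vs 3: take 3 from right. Merged: [3, 3]
Compare 9 vs 7: take 7 from right. Merged: [3, 3, 7]
Compare 9 vs 11: take 9 from left. Merged: [3, 3, 7, 9]
Compare 15 vs 11: take 11 from right. Merged: [3, 3, 7, 9, 11]
Append remaining from left: [15]. Merged: [3, 3, 7, 9, 11, 15]

Final merged array: [3, 3, 7, 9, 11, 15]
Total comparisons: 5

The merged array is [3, 3, 7, 9, 11, 15], requiring 5 comparisons. The merge step runs in O(n) time where n is the total number of elements.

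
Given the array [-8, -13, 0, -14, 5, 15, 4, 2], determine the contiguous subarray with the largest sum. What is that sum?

Using Kadane's algorithm on [-8, -13, 0, -14, 5, 15, 4, 2]:

Scanning through the array:
Position 1 (value -13): max_ending_here = -13, max_so_far = -8
Position 2 (value 0): max_ending_here = 0, max_so_far = 0
Position 3 (value -14): max_ending_here = -14, max_so_far = 0
Position 4 (value 5): max_ending_here = 5, max_so_far = 5
Position 5 (value 15): max_ending_here = 20, max_so_far = 20
Position 6 (value 4): max_ending_here = 24, max_so_far = 24
Position 7 (value 2): max_ending_here = 26, max_so_far = 26

Maximum subarray: [5, 15, 4, 2]
Maximum sum: 26

The maximum subarray is [5, 15, 4, 2] with sum 26. This subarray runs from index 4 to index 7.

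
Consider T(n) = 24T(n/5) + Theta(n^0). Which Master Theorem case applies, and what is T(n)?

Master Theorem for T(n) = 24T(n/5) + O(n^0):

a = 24, b = 5, c = 0
log_b(a) = log_5(24) = 1.9746

Case 1: c = 0 < log_5(24) = 1.9746
T(n) = O(n^(log_5 24))

For T(n) = 24T(n/5) + O(n^0): log_5(24) = 1.9746. This is Case 1 of the Master Theorem (c < log_b(a), work dominated by leaves), giving O(n^(log_5 24)).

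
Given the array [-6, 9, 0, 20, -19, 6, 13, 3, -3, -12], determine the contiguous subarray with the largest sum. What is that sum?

Using Kadane's algorithm on [-6, 9, 0, 20, -19, 6, 13, 3, -3, -12]:

Scanning through the array:
Position 1 (value 9): max_ending_here = 9, max_so_far = 9
Position 2 (value 0): max_ending_here = 9, max_so_far = 9
Position 3 (value 20): max_ending_here = 29, max_so_far = 29
Position 4 (value -19): max_ending_here = 10, max_so_far = 29
Position 5 (value 6): max_ending_here = 16, max_so_far = 29
Position 6 (value 13): max_ending_here = 29, max_so_far = 29
Position 7 (value 3): max_ending_here = 32, max_so_far = 32
Position 8 (value -3): max_ending_here = 29, max_so_far = 32
Position 9 (value -12): max_ending_here = 17, max_so_far = 32

Maximum subarray: [9, 0, 20, -19, 6, 13, 3]
Maximum sum: 32

The maximum subarray is [9, 0, 20, -19, 6, 13, 3] with sum 32. This subarray runs from index 1 to index 7.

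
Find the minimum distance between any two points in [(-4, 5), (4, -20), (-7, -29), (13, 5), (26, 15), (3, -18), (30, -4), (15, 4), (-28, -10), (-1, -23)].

Computing all pairwise distances among 10 points:

d((-4, 5), (4, -20)) = 26.2488
d((-4, 5), (-7, -29)) = 34.1321
d((-4, 5), (13, 5)) = 17.0
d((-4, 5), (26, 15)) = 31.6228
d((-4, 5), (3, -18)) = 24.0416
d((-4, 5), (30, -4)) = 35.171
d((-4, 5), (15, 4)) = 19.0263
d((-4, 5), (-28, -10)) = 28.3019
d((-4, 5), (-1, -23)) = 28.1603
d((4, -20), (-7, -29)) = 14.2127
d((4, -20), (13, 5)) = 26.5707
d((4, -20), (26, 15)) = 41.3401
d((4, -20), (3, -18)) = 2.2361 <-- minimum
d((4, -20), (30, -4)) = 30.5287
d((4, -20), (15, 4)) = 26.4008
d((4, -20), (-28, -10)) = 33.5261
d((4, -20), (-1, -23)) = 5.831
d((-7, -29), (13, 5)) = 39.4462
d((-7, -29), (26, 15)) = 55.0
d((-7, -29), (3, -18)) = 14.8661
d((-7, -29), (30, -4)) = 44.6542
d((-7, -29), (15, 4)) = 39.6611
d((-7, -29), (-28, -10)) = 28.3196
d((-7, -29), (-1, -23)) = 8.4853
d((13, 5), (26, 15)) = 16.4012
d((13, 5), (3, -18)) = 25.0799
d((13, 5), (30, -4)) = 19.2354
d((13, 5), (15, 4)) = 2.2361 <-- minimum
d((13, 5), (-28, -10)) = 43.6578
d((13, 5), (-1, -23)) = 31.305
d((26, 15), (3, -18)) = 40.2244
d((26, 15), (30, -4)) = 19.4165
d((26, 15), (15, 4)) = 15.5563
d((26, 15), (-28, -10)) = 59.5063
d((26, 15), (-1, -23)) = 46.6154
d((3, -18), (30, -4)) = 30.4138
d((3, -18), (15, 4)) = 25.0599
d((3, -18), (-28, -10)) = 32.0156
d((3, -18), (-1, -23)) = 6.4031
d((30, -4), (15, 4)) = 17.0
d((30, -4), (-28, -10)) = 58.3095
d((30, -4), (-1, -23)) = 36.3593
d((15, 4), (-28, -10)) = 45.2217
d((15, 4), (-1, -23)) = 31.3847
d((-28, -10), (-1, -23)) = 29.9666

Minimum distance: 2.2361 (tie among 2 pairs: (4, -20) and (3, -18); (13, 5) and (15, 4))

The minimum Euclidean distance is 2.2361. There is a tie: 2 pairs achieve this minimum — (4, -20) and (3, -18); (13, 5) and (15, 4). Any of these is a valid closest pair. For 10 points, brute-force pairwise comparison is shown above. For large n, the divide-and-conquer algorithm (sort by x, recurse on halves, check the dividing strip) achieves O(n log n).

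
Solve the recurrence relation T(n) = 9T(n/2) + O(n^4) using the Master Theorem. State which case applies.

Master Theorem for T(n) = 9T(n/2) + O(n^4):

a = 9, b = 2, c = 4
log_b(a) = log_2(9) = 3.1699

Case 3: c = 4 > log_2(9) = 3.1699
T(n) = O(n^4) = O(n^4)

For T(n) = 9T(n/2) + O(n^4): log_2(9) = 3.1699. This is Case 3 of the Master Theorem (c > log_b(a), work dominated by root), giving O(n^4).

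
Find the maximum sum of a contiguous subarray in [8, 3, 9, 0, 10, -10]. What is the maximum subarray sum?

Using Kadane's algorithm on [8, 3, 9, 0, 10, -10]:

Scanning through the array:
Position 1 (value 3): max_ending_here = 11, max_so_far = 11
Position 2 (value 9): max_ending_here = 20, max_so_far = 20
Position 3 (value 0): max_ending_here = 20, max_so_far = 20
Position 4 (value 10): max_ending_here = 30, max_so_far = 30
Position 5 (value -10): max_ending_here = 20, max_so_far = 30

Maximum subarray: [8, 3, 9, 0, 10]
Maximum sum: 30

The maximum subarray is [8, 3, 9, 0, 10] with sum 30. This subarray runs from index 0 to index 4.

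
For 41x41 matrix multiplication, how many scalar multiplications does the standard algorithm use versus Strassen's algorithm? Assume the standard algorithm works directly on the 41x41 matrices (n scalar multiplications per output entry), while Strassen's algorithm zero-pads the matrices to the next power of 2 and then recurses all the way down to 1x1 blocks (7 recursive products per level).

Matrix multiplication for 41x41 matrices:

Strassen's algorithm requires power-of-2 dimensions. Pad 41x41 to 64x64 (next power of 2).

Standard algorithm: 41^3 = 68921 multiplications
Strassen's algorithm: 7^(log2(64)) = 7^6 = 117649 multiplications
Difference: 68921 - 117649 = -48728 (Strassen uses MORE here due to padding overhead — for small or just-over-power-of-2 n, padding can outweigh the per-level savings)

Standard: 68921 multiplications (41^3). Strassen: 117649 multiplications (7^6, after padding to 64x64). Strassen reduces 8 recursive multiplications to 7 at each level.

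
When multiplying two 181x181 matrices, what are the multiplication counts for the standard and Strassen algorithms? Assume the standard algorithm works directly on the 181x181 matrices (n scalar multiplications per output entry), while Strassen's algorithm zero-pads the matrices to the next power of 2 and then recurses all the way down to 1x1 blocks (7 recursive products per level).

Matrix multiplication for 181x181 matrices:

Strassen's algorithm requires power-of-2 dimensions. Pad 181x181 to 256x256 (next power of 2).

Standard algorithm: 181^3 = 5929741 multiplications
Strassen's algorithm: 7^(log2(256)) = 7^8 = 5764801 multiplications
Savings: 5929741 - 5764801 = 164940 multiplications

Standard: 5929741 multiplications (181^3). Strassen: 5764801 multiplications (7^8, after padding to 256x256). Strassen reduces 8 recursive multiplications to 7 at each level.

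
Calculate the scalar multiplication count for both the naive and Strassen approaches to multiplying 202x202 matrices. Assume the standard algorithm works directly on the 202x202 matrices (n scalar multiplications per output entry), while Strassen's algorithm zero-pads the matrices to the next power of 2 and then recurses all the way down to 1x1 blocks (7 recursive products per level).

Matrix multiplication for 202x202 matrices:

Strassen's algorithm requires power-of-2 dimensions. Pad 202x202 to 256x256 (next power of 2).

Standard algorithm: 202^3 = 8242408 multiplications
Strassen's algorithm: 7^(log2(256)) = 7^8 = 5764801 multiplications
Savings: 8242408 - 5764801 = 2477607 multiplications

Standard: 8242408 multiplications (202^3). Strassen: 5764801 multiplications (7^8, after padding to 256x256). Strassen reduces 8 recursive multiplications to 7 at each level.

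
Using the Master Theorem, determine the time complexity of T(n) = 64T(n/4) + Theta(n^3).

Master Theorem for T(n) = 64T(n/4) + O(n^3):

a = 64, b = 4, c = 3
log_b(a) = log_4(64) = 3.0000

Case 2: c = 3 = log_4(64) = 3.0000
T(n) = O(n^3 log n) = O(n^3 log n)

For T(n) = 64T(n/4) + O(n^3): log_4(64) = 3.0000. This is Case 2 of the Master Theorem (c = log_b(a), equal work at all levels), giving O(n^3 log n).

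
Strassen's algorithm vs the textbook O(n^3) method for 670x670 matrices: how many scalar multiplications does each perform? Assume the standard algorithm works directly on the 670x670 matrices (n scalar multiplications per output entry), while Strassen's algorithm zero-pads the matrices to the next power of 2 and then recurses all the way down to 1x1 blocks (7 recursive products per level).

Matrix multiplication for 670x670 matrices:

Strassen's algorithm requires power-of-2 dimensions. Pad 670x670 to 1024x1024 (next power of 2).

Standard algorithm: 670^3 = 300763000 multiplications
Strassen's algorithm: 7^(log2(1024)) = 7^10 = 282475249 multiplications
Savings: 300763000 - 282475249 = 18287751 multiplications

Standard: 300763000 multiplications (670^3). Strassen: 282475249 multiplications (7^10, after padding to 1024x1024). Strassen reduces 8 recursive multiplications to 7 at each level.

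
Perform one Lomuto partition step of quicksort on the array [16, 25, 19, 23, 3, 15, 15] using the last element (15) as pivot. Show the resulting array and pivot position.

Lomuto partition with pivot = 15:

Initial array: [16, 25, 19, 23, 3, 15, 15]

arr[0]=16 > 15: no swap
arr[1]=25 > 15: no swap
arr[2]=19 > 15: no swap
arr[3]=23 > 15: no swap
arr[4]=3 <= 15: swap with position 0, array becomes [3, 25, 19, 23, 16, 15, 15]
arr[5]=15 <= 15: swap with position 1, array becomes [3, 15, 19, 23, 16, 25, 15]

Place pivot at position 2: [3, 15, 15, 23, 16, 25, 19]
Pivot position: 2

After partitioning with pivot 15, the array becomes [3, 15, 15, 23, 16, 25, 19]. The pivot is placed at index 2. All elements to the left of the pivot are <= 15, and all elements to the right are > 15.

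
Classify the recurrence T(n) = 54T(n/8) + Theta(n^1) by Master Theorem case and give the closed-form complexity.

Master Theorem for T(n) = 54T(n/8) + O(n^1):

a = 54, b = 8, c = 1
log_b(a) = log_8(54) = 1.9183

Case 1: c = 1 < log_8(54) = 1.9183
T(n) = O(n^(log_8 54))

For T(n) = 54T(n/8) + O(n^1): log_8(54) = 1.9183. This is Case 1 of the Master Theorem (c < log_b(a), work dominated by leaves), giving O(n^(log_8 54)).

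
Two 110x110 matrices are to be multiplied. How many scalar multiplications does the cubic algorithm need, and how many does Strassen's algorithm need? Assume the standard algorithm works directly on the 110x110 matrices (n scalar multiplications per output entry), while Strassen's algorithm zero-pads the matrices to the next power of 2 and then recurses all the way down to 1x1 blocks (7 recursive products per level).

Matrix multiplication for 110x110 matrices:

Strassen's algorithm requires power-of-2 dimensions. Pad 110x110 to 128x128 (next power of 2).

Standard algorithm: 110^3 = 1331000 multiplications
Strassen's algorithm: 7^(log2(128)) = 7^7 = 823543 multiplications
Savings: 1331000 - 823543 = 507457 multiplications

Standard: 1331000 multiplications (110^3). Strassen: 823543 multiplications (7^7, after padding to 128x128). Strassen reduces 8 recursive multiplications to 7 at each level.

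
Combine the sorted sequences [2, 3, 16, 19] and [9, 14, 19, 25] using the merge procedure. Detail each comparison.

Merging process:

Compare 2 vs 9: take 2 from left. Merged: [2]
Compare 3 vs 9: take 3 from left. Merged: [2, 3]
Compare 16 vs 9: take 9 from right. Merged: [2, 3, 9]
Compare 16 vs 14: take 14 from right. Merged: [2, 3, 9, 14]
Compare 16 vs 19: take 16 from left. Merged: [2, 3, 9, 14, 16]
Compare 19 vs 19: take 19 from left. Merged: [2, 3, 9, 14, 16, 19]
Append remaining from right: [19, 25]. Merged: [2, 3, 9, 14, 16, 19, 19, 25]

Final merged array: [2, 3, 9, 14, 16, 19, 19, 25]
Total comparisons: 6

The merged array is [2, 3, 9, 14, 16, 19, 19, 25], requiring 6 comparisons. The merge step runs in O(n) time where n is the total number of elements.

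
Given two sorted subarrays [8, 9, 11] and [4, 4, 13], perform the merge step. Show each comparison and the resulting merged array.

Merging process:

Compare 8 vs 4: take 4 from right. Merged: [4]
Compare 8 vs 4: take 4 from right. Merged: [4, 4]
Compare 8 vs 13: take 8 from left. Merged: [4, 4, 8]
Compare 9 vs 13: take 9 from left. Merged: [4, 4, 8, 9]
Compare 11 vs 13: take 11 from left. Merged: [4, 4, 8, 9, 11]
Append remaining from right: [13]. Merged: [4, 4, 8, 9, 11, 13]

Final merged array: [4, 4, 8, 9, 11, 13]
Total comparisons: 5

The merged array is [4, 4, 8, 9, 11, 13], requiring 5 comparisons. The merge step runs in O(n) time where n is the total number of elements.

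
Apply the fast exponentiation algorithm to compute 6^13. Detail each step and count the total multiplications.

Computing 6^13 by squaring (build up from 6^1; each line after the first costs one multiplication):

6^1 = 6
6^2 = (6^1)^2 = 6^2 = 36
6^3 = 6 * 6^2 = 6 * 36 = 216
6^6 = (6^3)^2 = 216^2 = 46656
6^12 = (6^6)^2 = 46656^2 = 2176782336
6^13 = 6 * 6^12 = 6 * 2176782336 = 13060694016

Result: 13060694016
Multiplications needed: 5 (5 lines after 6^1)

6^13 = 13060694016. Using exponentiation by squaring, this requires 5 multiplications. The key idea: if the exponent is even, square the half-power; if odd, multiply by the base once.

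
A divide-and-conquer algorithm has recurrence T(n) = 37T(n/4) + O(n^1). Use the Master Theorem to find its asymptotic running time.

Master Theorem for T(n) = 37T(n/4) + O(n^1):

a = 37, b = 4, c = 1
log_b(a) = log_4(37) = 2.6047

Case 1: c = 1 < log_4(37) = 2.6047
T(n) = O(n^(log_4 37))

For T(n) = 37T(n/4) + O(n^1): log_4(37) = 2.6047. This is Case 1 of the Master Theorem (c < log_b(a), work dominated by leaves), giving O(n^(log_4 37)).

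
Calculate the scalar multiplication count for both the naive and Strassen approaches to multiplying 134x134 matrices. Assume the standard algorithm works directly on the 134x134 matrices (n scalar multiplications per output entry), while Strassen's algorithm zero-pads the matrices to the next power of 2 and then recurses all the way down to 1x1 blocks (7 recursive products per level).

Matrix multiplication for 134x134 matrices:

Strassen's algorithm requires power-of-2 dimensions. Pad 134x134 to 256x256 (next power of 2).

Standard algorithm: 134^3 = 2406104 multiplications
Strassen's algorithm: 7^(log2(256)) = 7^8 = 5764801 multiplications
Difference: 2406104 - 5764801 = -3358697 (Strassen uses MORE here due to padding overhead — for small or just-over-power-of-2 n, padding can outweigh the per-level savings)

Standard: 2406104 multiplications (134^3). Strassen: 5764801 multiplications (7^8, after padding to 256x256). Strassen reduces 8 recursive multiplications to 7 at each level.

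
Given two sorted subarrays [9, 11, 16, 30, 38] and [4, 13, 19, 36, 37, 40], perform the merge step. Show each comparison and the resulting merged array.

Merging process:

Compare 9 vs 4: take 4 from right. Merged: [4]
Compare 9 vs 13: take 9 from left. Merged: [4, 9]
Compare 11 vs 13: take 11 from left. Merged: [4, 9, 11]
Compare 16 vs 13: take 13 from right. Merged: [4, 9, 11, 13]
Compare 16 vs 19: take 16 from left. Merged: [4, 9, 11, 13, 16]
Compare 30 vs 19: take 19 from right. Merged: [4, 9, 11, 13, 16, 19]
Compare 30 vs 36: take 30 from left. Merged: [4, 9, 11, 13, 16, 19, 30]
Compare 38 vs 36: take 36 from right. Merged: [4, 9, 11, 13, 16, 19, 30, 36]
Compare 38 vs 37: take 37 from right. Merged: [4, 9, 11, 13, 16, 19, 30, 36, 37]
Compare 38 vs 40: take 38 from left. Merged: [4, 9, 11, 13, 16, 19, 30, 36, 37, 38]
Append remaining from right: [40]. Merged: [4, 9, 11, 13, 16, 19, 30, 36, 37, 38, 40]

Final merged array: [4, 9, 11, 13, 16, 19, 30, 36, 37, 38, 40]
Total comparisons: 10

The merged array is [4, 9, 11, 13, 16, 19, 30, 36, 37, 38, 40], requiring 10 comparisons. The merge step runs in O(n) time where n is the total number of elements.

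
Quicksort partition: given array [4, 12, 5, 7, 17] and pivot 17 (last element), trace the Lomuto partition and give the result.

Lomuto partition with pivot = 17:

Initial array: [4, 12, 5, 7, 17]

arr[0]=4 <= 17: swap with position 0, array becomes [4, 12, 5, 7, 17]
arr[1]=12 <= 17: swap with position 1, array becomes [4, 12, 5, 7, 17]
arr[2]=5 <= 17: swap with position 2, array becomes [4, 12, 5, 7, 17]
arr[3]=7 <= 17: swap with position 3, array becomes [4, 12, 5, 7, 17]

Place pivot at position 4: [4, 12, 5, 7, 17]
Pivot position: 4

After partitioning with pivot 17, the array becomes [4, 12, 5, 7, 17]. The pivot is placed at index 4. All elements to the left of the pivot are <= 17, and all elements to the right are > 17.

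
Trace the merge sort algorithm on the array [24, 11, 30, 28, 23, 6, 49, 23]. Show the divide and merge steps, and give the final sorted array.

Merge sort trace:

Split: [24, 11, 30, 28, 23, 6, 49, 23] -> [24, 11, 30, 28] and [23, 6, 49, 23]
  Split: [24, 11, 30, 28] -> [24, 11] and [30, 28]
    Split: [24, 11] -> [24] and [11]
    Merge: [24] + [11] -> [11, 24]
    Split: [30, 28] -> [30] and [28]
    Merge: [30] + [28] -> [28, 30]
  Merge: [11, 24] + [28, 30] -> [11, 24, 28, 30]
  Split: [23, 6, 49, 23] -> [23, 6] and [49, 23]
    Split: [23, 6] -> [23] and [6]
    Merge: [23] + [6] -> [6, 23]
    Split: [49, 23] -> [49] and [23]
    Merge: [49] + [23] -> [23, 49]
  Merge: [6, 23] + [23, 49] -> [6, 23, 23, 49]
Merge: [11, 24, 28, 30] + [6, 23, 23, 49] -> [6, 11, 23, 23, 24, 28, 30, 49]

Final sorted array: [6, 11, 23, 23, 24, 28, 30, 49]

The merge sort proceeds by recursively splitting the array and merging sorted halves.
After all merges, the sorted array is [6, 11, 23, 23, 24, 28, 30, 49].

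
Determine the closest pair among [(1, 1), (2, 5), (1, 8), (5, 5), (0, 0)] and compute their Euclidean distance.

Computing all pairwise distances among 5 points:

d((1, 1), (2, 5)) = 4.1231
d((1, 1), (1, 8)) = 7.0
d((1, 1), (5, 5)) = 5.6569
d((1, 1), (0, 0)) = 1.4142 <-- minimum
d((2, 5), (1, 8)) = 3.1623
d((2, 5), (5, 5)) = 3.0
d((2, 5), (0, 0)) = 5.3852
d((1, 8), (5, 5)) = 5.0
d((1, 8), (0, 0)) = 8.0623
d((5, 5), (0, 0)) = 7.0711

Closest pair: (1, 1) and (0, 0) with distance 1.4142

The closest pair is (1, 1) and (0, 0) with Euclidean distance 1.4142. For 5 points, brute-force pairwise comparison is shown above. For large n, the divide-and-conquer algorithm (sort by x, recurse on halves, check the dividing strip) achieves O(n log n).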